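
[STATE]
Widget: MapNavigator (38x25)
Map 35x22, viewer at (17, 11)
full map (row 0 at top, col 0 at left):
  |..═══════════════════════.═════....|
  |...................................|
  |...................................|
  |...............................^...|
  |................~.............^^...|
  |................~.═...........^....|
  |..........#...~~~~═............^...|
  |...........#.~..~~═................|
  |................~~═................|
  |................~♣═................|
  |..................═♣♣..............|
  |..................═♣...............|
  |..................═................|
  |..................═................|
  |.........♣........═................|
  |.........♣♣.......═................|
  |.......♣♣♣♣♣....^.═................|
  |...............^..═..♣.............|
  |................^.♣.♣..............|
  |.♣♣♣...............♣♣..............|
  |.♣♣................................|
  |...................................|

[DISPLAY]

                                      
  ..═══════════════════════.═════.... 
  ................................... 
  ................................... 
  ...............................^... 
  ................~.............^^... 
  ................~.═...........^.... 
  ..........#...~~~~═............^... 
  ...........#.~..~~═................ 
  ................~~═................ 
  ................~♣═................ 
  ..................═♣♣.............. 
  .................@═♣............... 
  ..................═................ 
  ..................═................ 
  .........♣........═................ 
  .........♣♣.......═................ 
  .......♣♣♣♣♣....^.═................ 
  ...............^..═..♣............. 
  ................^.♣.♣.............. 
  .♣♣♣...............♣♣.............. 
  .♣♣................................ 
  ................................... 
                                      
                                      


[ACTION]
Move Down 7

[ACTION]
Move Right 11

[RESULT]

.#...~~~~═............^...            
..#.~..~~═................            
.......~~═................            
.......~♣═................            
.........═♣♣..............            
.........═♣...............            
.........═................            
.........═................            
♣........═................            
♣♣.......═................            
♣♣♣....^.═................            
......^..═..♣.............            
.......^.♣.♣.......@......            
..........♣♣..............            
..........................            
..........................            
                                      
                                      
                                      
                                      
                                      
                                      
                                      
                                      
                                      


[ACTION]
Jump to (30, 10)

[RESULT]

                                      
                                      
══════════════.═════....              
........................              
........................              
....................^...              
.....~.............^^...              
.....~.═...........^....              
...~~~~═............^...              
#.~..~~═................              
.....~~═................              
.....~♣═................              
.......═♣♣.........@....              
.......═♣...............              
.......═................              
.......═................              
.......═................              
.......═................              
♣....^.═................              
....^..═..♣.............              
.....^.♣.♣..............              
........♣♣..............              
........................              
........................              
                                      


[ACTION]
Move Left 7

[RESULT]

                                      
                                      
═════════════════════.═════....       
...............................       
...............................       
...........................^...       
............~.............^^...       
............~.═...........^....       
......#...~~~~═............^...       
.......#.~..~~═................       
............~~═................       
............~♣═................       
..............═♣♣..@...........       
..............═♣...............       
..............═................       
..............═................       
.....♣........═................       
.....♣♣.......═................       
...♣♣♣♣♣....^.═................       
...........^..═..♣.............       
............^.♣.♣..............       
...............♣♣..............       
...............................       
...............................       
                                      


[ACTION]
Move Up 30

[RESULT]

                                      
                                      
                                      
                                      
                                      
                                      
                                      
                                      
                                      
                                      
                                      
                                      
═══════════════════@═.═════....       
...............................       
...............................       
...........................^...       
............~.............^^...       
............~.═...........^....       
......#...~~~~═............^...       
.......#.~..~~═................       
............~~═................       
............~♣═................       
..............═♣♣..............       
..............═♣...............       
..............═................       


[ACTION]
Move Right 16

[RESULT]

                                      
                                      
                                      
                                      
                                      
                                      
                                      
                                      
                                      
                                      
                                      
                                      
══════════.═════...@                  
....................                  
....................                  
................^...                  
.~.............^^...                  
.~.═...........^....                  
~~~═............^...                  
.~~═................                  
.~~═................                  
.~♣═................                  
...═♣♣..............                  
...═♣...............                  
...═................                  


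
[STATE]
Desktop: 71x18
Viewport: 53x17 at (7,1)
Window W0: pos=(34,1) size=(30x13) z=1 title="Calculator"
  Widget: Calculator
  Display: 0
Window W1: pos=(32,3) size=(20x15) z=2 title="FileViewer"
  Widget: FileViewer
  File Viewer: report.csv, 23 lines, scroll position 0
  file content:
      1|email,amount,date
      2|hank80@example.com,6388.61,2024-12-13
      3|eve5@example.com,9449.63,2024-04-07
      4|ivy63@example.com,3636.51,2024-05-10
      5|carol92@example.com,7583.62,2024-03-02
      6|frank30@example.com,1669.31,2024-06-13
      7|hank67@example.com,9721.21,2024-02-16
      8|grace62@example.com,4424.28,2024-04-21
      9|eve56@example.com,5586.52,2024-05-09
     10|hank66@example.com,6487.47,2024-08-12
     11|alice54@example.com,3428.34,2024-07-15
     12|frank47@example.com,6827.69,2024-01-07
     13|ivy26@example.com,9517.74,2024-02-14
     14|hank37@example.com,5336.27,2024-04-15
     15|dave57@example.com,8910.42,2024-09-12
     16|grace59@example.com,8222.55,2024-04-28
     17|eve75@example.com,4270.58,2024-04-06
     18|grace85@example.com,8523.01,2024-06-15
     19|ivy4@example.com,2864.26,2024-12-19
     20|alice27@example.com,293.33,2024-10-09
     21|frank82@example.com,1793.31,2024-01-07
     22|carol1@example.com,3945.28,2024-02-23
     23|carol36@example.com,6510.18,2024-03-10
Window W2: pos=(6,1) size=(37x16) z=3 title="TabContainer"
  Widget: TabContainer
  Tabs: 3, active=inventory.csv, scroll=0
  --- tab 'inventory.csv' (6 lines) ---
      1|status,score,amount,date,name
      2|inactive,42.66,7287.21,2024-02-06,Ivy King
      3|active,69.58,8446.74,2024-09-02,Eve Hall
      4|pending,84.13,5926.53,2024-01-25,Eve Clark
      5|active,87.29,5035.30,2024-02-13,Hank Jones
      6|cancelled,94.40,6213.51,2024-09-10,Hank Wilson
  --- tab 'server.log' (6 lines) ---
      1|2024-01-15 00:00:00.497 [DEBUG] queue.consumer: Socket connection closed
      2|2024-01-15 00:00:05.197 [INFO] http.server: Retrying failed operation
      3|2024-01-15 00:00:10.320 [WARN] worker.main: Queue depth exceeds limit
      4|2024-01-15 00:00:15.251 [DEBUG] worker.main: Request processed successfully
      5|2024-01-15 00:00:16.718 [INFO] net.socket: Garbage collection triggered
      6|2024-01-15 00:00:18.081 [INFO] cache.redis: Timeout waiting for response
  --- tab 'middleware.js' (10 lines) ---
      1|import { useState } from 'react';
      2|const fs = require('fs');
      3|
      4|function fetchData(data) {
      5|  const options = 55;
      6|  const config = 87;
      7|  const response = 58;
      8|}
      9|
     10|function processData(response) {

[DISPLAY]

━━━━━━━━━━━━━━━━━━━━━━━━━━━━━━━━━━━┓━━━━━━━━━━━━━━━━━
 TabContainer                      ┃tor              
───────────────────────────────────┨━━━━━━━━┓────────
[inventory.csv]│ server.log │ middl┃r       ┃        
───────────────────────────────────┃────────┨        
status,score,amount,date,name      ┃nt,date▲┃        
inactive,42.66,7287.21,2024-02-06,I┃mple.co█┃        
active,69.58,8446.74,2024-09-02,Eve┃le.com,░┃        
pending,84.13,5926.53,2024-01-25,Ev┃ple.com░┃        
active,87.29,5035.30,2024-02-13,Han┃ample.c░┃        
cancelled,94.40,6213.51,2024-09-10,┃ample.c░┃        
                                   ┃mple.co░┃        
                                   ┃ample.c░┃━━━━━━━━
                                   ┃ple.com░┃        
                                   ┃mple.co░┃        
━━━━━━━━━━━━━━━━━━━━━━━━━━━━━━━━━━━┛ample.c▼┃        
                         ┗━━━━━━━━━━━━━━━━━━┛        


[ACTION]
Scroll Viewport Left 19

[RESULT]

      ┏━━━━━━━━━━━━━━━━━━━━━━━━━━━━━━━━━━━┓━━━━━━━━━━
      ┃ TabContainer                      ┃tor       
      ┠───────────────────────────────────┨━━━━━━━━┓─
      ┃[inventory.csv]│ server.log │ middl┃r       ┃ 
      ┃───────────────────────────────────┃────────┨ 
      ┃status,score,amount,date,name      ┃nt,date▲┃ 
      ┃inactive,42.66,7287.21,2024-02-06,I┃mple.co█┃ 
      ┃active,69.58,8446.74,2024-09-02,Eve┃le.com,░┃ 
      ┃pending,84.13,5926.53,2024-01-25,Ev┃ple.com░┃ 
      ┃active,87.29,5035.30,2024-02-13,Han┃ample.c░┃ 
      ┃cancelled,94.40,6213.51,2024-09-10,┃ample.c░┃ 
      ┃                                   ┃mple.co░┃ 
      ┃                                   ┃ample.c░┃━
      ┃                                   ┃ple.com░┃ 
      ┃                                   ┃mple.co░┃ 
      ┗━━━━━━━━━━━━━━━━━━━━━━━━━━━━━━━━━━━┛ample.c▼┃ 
                                ┗━━━━━━━━━━━━━━━━━━┛ 


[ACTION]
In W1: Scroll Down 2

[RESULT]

      ┏━━━━━━━━━━━━━━━━━━━━━━━━━━━━━━━━━━━┓━━━━━━━━━━
      ┃ TabContainer                      ┃tor       
      ┠───────────────────────────────────┨━━━━━━━━┓─
      ┃[inventory.csv]│ server.log │ middl┃r       ┃ 
      ┃───────────────────────────────────┃────────┨ 
      ┃status,score,amount,date,name      ┃le.com,▲┃ 
      ┃inactive,42.66,7287.21,2024-02-06,I┃ple.com░┃ 
      ┃active,69.58,8446.74,2024-09-02,Eve┃ample.c█┃ 
      ┃pending,84.13,5926.53,2024-01-25,Ev┃ample.c░┃ 
      ┃active,87.29,5035.30,2024-02-13,Han┃mple.co░┃ 
      ┃cancelled,94.40,6213.51,2024-09-10,┃ample.c░┃ 
      ┃                                   ┃ple.com░┃ 
      ┃                                   ┃mple.co░┃━
      ┃                                   ┃ample.c░┃ 
      ┃                                   ┃ample.c░┃ 
      ┗━━━━━━━━━━━━━━━━━━━━━━━━━━━━━━━━━━━┛ple.com▼┃ 
                                ┗━━━━━━━━━━━━━━━━━━┛ 


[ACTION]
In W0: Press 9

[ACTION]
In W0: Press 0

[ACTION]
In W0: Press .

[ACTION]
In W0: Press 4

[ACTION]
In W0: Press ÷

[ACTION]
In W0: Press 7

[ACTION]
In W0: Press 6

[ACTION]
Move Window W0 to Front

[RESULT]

      ┏━━━━━━━━━━━━━━━━━━━━━━━━━━━┏━━━━━━━━━━━━━━━━━━
      ┃ TabContainer              ┃ Calculator       
      ┠───────────────────────────┠──────────────────
      ┃[inventory.csv]│ server.log┃                  
      ┃───────────────────────────┃┌───┬───┬───┬───┐ 
      ┃status,score,amount,date,na┃│ 7 │ 8 │ 9 │ ÷ │ 
      ┃inactive,42.66,7287.21,2024┃├───┼───┼───┼───┤ 
      ┃active,69.58,8446.74,2024-0┃│ 4 │ 5 │ 6 │ × │ 
      ┃pending,84.13,5926.53,2024-┃├───┼───┼───┼───┤ 
      ┃active,87.29,5035.30,2024-0┃│ 1 │ 2 │ 3 │ - │ 
      ┃cancelled,94.40,6213.51,202┃├───┼───┼───┼───┤ 
      ┃                           ┃│ 0 │ . │ = │ + │ 
      ┃                           ┗━━━━━━━━━━━━━━━━━━
      ┃                                   ┃ample.c░┃ 
      ┃                                   ┃ample.c░┃ 
      ┗━━━━━━━━━━━━━━━━━━━━━━━━━━━━━━━━━━━┛ple.com▼┃ 
                                ┗━━━━━━━━━━━━━━━━━━┛ 


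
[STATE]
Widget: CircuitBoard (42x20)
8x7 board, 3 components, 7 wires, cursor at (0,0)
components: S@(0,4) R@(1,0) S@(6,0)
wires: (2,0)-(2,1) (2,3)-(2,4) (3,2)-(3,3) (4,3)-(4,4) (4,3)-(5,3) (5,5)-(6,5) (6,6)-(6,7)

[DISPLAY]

   0 1 2 3 4 5 6 7                        
0  [.]              S                     
                                          
1   R                                     
                                          
2   · ─ ·       · ─ ·                     
                                          
3           · ─ ·                         
                                          
4               · ─ ·                     
                │                         
5               ·       ·                 
                        │                 
6   S                   ·   · ─ ·         
Cursor: (0,0)                             
                                          
                                          
                                          
                                          
                                          


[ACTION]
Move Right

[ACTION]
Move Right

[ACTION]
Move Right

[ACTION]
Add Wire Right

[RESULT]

   0 1 2 3 4 5 6 7                        
0              [.]─ S                     
                                          
1   R                                     
                                          
2   · ─ ·       · ─ ·                     
                                          
3           · ─ ·                         
                                          
4               · ─ ·                     
                │                         
5               ·       ·                 
                        │                 
6   S                   ·   · ─ ·         
Cursor: (0,3)                             
                                          
                                          
                                          
                                          
                                          


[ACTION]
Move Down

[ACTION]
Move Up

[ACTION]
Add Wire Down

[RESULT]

   0 1 2 3 4 5 6 7                        
0              [.]─ S                     
                │                         
1   R           ·                         
                                          
2   · ─ ·       · ─ ·                     
                                          
3           · ─ ·                         
                                          
4               · ─ ·                     
                │                         
5               ·       ·                 
                        │                 
6   S                   ·   · ─ ·         
Cursor: (0,3)                             
                                          
                                          
                                          
                                          
                                          


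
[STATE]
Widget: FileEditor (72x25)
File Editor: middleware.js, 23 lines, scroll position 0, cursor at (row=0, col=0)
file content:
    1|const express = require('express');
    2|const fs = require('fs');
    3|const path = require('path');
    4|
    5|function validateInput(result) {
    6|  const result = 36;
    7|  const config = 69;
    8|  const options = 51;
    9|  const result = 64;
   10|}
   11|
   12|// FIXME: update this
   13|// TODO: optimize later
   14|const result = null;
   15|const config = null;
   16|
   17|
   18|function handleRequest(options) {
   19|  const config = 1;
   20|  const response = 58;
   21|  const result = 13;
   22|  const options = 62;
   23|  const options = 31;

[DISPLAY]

█onst express = require('express');                                    ▲
const fs = require('fs');                                              █
const path = require('path');                                          ░
                                                                       ░
function validateInput(result) {                                       ░
  const result = 36;                                                   ░
  const config = 69;                                                   ░
  const options = 51;                                                  ░
  const result = 64;                                                   ░
}                                                                      ░
                                                                       ░
// FIXME: update this                                                  ░
// TODO: optimize later                                                ░
const result = null;                                                   ░
const config = null;                                                   ░
                                                                       ░
                                                                       ░
function handleRequest(options) {                                      ░
  const config = 1;                                                    ░
  const response = 58;                                                 ░
  const result = 13;                                                   ░
  const options = 62;                                                  ░
  const options = 31;                                                  ░
                                                                       ░
                                                                       ▼


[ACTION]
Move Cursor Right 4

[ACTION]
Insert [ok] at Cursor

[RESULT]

consok█ express = require('express');                                  ▲
const fs = require('fs');                                              █
const path = require('path');                                          ░
                                                                       ░
function validateInput(result) {                                       ░
  const result = 36;                                                   ░
  const config = 69;                                                   ░
  const options = 51;                                                  ░
  const result = 64;                                                   ░
}                                                                      ░
                                                                       ░
// FIXME: update this                                                  ░
// TODO: optimize later                                                ░
const result = null;                                                   ░
const config = null;                                                   ░
                                                                       ░
                                                                       ░
function handleRequest(options) {                                      ░
  const config = 1;                                                    ░
  const response = 58;                                                 ░
  const result = 13;                                                   ░
  const options = 62;                                                  ░
  const options = 31;                                                  ░
                                                                       ░
                                                                       ▼


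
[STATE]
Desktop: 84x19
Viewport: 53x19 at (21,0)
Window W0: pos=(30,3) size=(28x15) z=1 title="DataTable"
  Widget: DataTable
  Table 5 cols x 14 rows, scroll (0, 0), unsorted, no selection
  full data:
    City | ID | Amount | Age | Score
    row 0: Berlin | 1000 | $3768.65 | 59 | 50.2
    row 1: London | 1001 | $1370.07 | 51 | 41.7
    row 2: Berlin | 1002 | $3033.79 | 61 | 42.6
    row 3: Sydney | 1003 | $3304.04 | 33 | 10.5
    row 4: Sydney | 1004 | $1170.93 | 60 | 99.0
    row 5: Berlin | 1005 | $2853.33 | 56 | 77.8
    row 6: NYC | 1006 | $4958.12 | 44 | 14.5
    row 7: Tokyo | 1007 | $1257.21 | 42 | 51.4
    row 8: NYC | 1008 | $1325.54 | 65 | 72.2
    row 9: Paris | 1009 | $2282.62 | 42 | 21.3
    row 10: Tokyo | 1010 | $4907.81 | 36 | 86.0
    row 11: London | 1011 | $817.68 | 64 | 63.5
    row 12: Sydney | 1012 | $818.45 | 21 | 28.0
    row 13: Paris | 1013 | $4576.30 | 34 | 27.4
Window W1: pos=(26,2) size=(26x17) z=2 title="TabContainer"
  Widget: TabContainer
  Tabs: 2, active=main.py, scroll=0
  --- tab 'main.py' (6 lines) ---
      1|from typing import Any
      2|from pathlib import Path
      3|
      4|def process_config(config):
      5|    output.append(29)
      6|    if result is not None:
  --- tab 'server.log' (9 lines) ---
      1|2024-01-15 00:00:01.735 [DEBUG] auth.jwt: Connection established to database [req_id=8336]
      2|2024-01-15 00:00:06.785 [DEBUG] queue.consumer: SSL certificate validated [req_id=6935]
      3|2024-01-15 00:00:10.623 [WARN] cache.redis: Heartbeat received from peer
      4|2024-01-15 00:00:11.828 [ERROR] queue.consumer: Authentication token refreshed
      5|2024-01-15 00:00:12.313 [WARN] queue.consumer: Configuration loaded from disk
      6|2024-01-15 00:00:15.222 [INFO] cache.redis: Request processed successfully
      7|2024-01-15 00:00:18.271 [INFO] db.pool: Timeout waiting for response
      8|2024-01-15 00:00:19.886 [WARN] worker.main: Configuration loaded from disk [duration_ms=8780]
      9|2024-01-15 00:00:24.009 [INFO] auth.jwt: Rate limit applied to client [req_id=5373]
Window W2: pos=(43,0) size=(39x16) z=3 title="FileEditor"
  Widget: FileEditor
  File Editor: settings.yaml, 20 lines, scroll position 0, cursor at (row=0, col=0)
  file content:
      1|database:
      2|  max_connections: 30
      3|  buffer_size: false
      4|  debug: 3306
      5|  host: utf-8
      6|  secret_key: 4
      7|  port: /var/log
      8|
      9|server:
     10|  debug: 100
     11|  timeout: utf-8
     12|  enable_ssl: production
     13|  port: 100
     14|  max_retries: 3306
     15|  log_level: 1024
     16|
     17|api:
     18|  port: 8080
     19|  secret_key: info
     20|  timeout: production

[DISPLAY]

                      ┏━━━━━━━━━━━━━━━━━━━━━━━━━━━━━━
                      ┃ FileEditor                   
     ┏━━━━━━━━━━━━━━━━┠──────────────────────────────
     ┃ TabContainer   ┃█atabase:                     
     ┠────────────────┃  max_connections: 30         
     ┃[main.py]│ serve┃  buffer_size: false          
     ┃────────────────┃  debug: 3306                 
     ┃from typing impo┃  host: utf-8                 
     ┃from pathlib imp┃  secret_key: 4               
     ┃                ┃  port: /var/log              
     ┃def process_conf┃                              
     ┃    output.appen┃server:                       
     ┃    if result is┃  debug: 100                  
     ┃                ┃  timeout: utf-8              
     ┃                ┃  enable_ssl: production      
     ┃                ┗━━━━━━━━━━━━━━━━━━━━━━━━━━━━━━
     ┃                        ┃65 │7┃                
     ┃                        ┃━━━━━┛                
     ┗━━━━━━━━━━━━━━━━━━━━━━━━┛                      


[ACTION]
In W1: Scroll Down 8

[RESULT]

                      ┏━━━━━━━━━━━━━━━━━━━━━━━━━━━━━━
                      ┃ FileEditor                   
     ┏━━━━━━━━━━━━━━━━┠──────────────────────────────
     ┃ TabContainer   ┃█atabase:                     
     ┠────────────────┃  max_connections: 30         
     ┃[main.py]│ serve┃  buffer_size: false          
     ┃────────────────┃  debug: 3306                 
     ┃    if result is┃  host: utf-8                 
     ┃                ┃  secret_key: 4               
     ┃                ┃  port: /var/log              
     ┃                ┃                              
     ┃                ┃server:                       
     ┃                ┃  debug: 100                  
     ┃                ┃  timeout: utf-8              
     ┃                ┃  enable_ssl: production      
     ┃                ┗━━━━━━━━━━━━━━━━━━━━━━━━━━━━━━
     ┃                        ┃65 │7┃                
     ┃                        ┃━━━━━┛                
     ┗━━━━━━━━━━━━━━━━━━━━━━━━┛                      


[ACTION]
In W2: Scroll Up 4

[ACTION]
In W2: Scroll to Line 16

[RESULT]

                      ┏━━━━━━━━━━━━━━━━━━━━━━━━━━━━━━
                      ┃ FileEditor                   
     ┏━━━━━━━━━━━━━━━━┠──────────────────────────────
     ┃ TabContainer   ┃server:                       
     ┠────────────────┃  debug: 100                  
     ┃[main.py]│ serve┃  timeout: utf-8              
     ┃────────────────┃  enable_ssl: production      
     ┃    if result is┃  port: 100                   
     ┃                ┃  max_retries: 3306           
     ┃                ┃  log_level: 1024             
     ┃                ┃                              
     ┃                ┃api:                          
     ┃                ┃  port: 8080                  
     ┃                ┃  secret_key: info            
     ┃                ┃  timeout: production         
     ┃                ┗━━━━━━━━━━━━━━━━━━━━━━━━━━━━━━
     ┃                        ┃65 │7┃                
     ┃                        ┃━━━━━┛                
     ┗━━━━━━━━━━━━━━━━━━━━━━━━┛                      


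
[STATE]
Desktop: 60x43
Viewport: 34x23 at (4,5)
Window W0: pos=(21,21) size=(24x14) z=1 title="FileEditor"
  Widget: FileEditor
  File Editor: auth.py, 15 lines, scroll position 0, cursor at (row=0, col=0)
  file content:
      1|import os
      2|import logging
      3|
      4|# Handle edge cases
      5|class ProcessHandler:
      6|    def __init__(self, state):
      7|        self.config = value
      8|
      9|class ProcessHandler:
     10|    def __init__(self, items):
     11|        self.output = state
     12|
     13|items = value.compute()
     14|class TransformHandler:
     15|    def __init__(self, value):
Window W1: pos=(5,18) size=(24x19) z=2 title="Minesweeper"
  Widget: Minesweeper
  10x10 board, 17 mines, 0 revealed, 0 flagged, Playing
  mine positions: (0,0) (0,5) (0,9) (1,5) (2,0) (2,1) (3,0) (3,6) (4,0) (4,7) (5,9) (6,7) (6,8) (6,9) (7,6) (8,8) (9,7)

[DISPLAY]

                                  
                                  
                                  
                                  
                                  
                                  
                                  
                                  
                                  
                                  
                                  
                                  
                                  
 ┏━━━━━━━━━━━━━━━━━━━━━━┓         
 ┃ Minesweeper          ┃         
 ┠──────────────────────┨         
 ┃■■■■■■■■■■            ┃━━━━━━━━━
 ┃■■■■■■■■■■            ┃itor     
 ┃■■■■■■■■■■            ┃─────────
 ┃■■■■■■■■■■            ┃os       
 ┃■■■■■■■■■■            ┃logging  
 ┃■■■■■■■■■■            ┃         
 ┃■■■■■■■■■■            ┃e edge ca


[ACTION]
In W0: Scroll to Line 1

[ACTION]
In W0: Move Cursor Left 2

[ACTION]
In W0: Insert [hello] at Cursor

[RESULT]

                                  
                                  
                                  
                                  
                                  
                                  
                                  
                                  
                                  
                                  
                                  
                                  
                                  
 ┏━━━━━━━━━━━━━━━━━━━━━━┓         
 ┃ Minesweeper          ┃         
 ┠──────────────────────┨         
 ┃■■■■■■■■■■            ┃━━━━━━━━━
 ┃■■■■■■■■■■            ┃itor     
 ┃■■■■■■■■■■            ┃─────────
 ┃■■■■■■■■■■            ┃port os  
 ┃■■■■■■■■■■            ┃logging  
 ┃■■■■■■■■■■            ┃         
 ┃■■■■■■■■■■            ┃e edge ca


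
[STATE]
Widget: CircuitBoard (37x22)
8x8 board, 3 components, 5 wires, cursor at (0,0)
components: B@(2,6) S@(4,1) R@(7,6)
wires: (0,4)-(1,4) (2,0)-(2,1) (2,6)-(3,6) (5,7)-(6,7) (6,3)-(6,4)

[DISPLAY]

   0 1 2 3 4 5 6 7                   
0  [.]              ·                
                    │                
1                   ·                
                                     
2   · ─ ·                   B        
                            │        
3                           ·        
                                     
4       S                            
                                     
5                               ·    
                                │    
6               · ─ ·           ·    
                                     
7                           R        
Cursor: (0,0)                        
                                     
                                     
                                     
                                     
                                     


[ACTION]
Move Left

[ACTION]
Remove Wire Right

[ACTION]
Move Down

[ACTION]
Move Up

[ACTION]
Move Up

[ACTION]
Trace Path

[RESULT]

   0 1 2 3 4 5 6 7                   
0  [.]              ·                
                    │                
1                   ·                
                                     
2   · ─ ·                   B        
                            │        
3                           ·        
                                     
4       S                            
                                     
5                               ·    
                                │    
6               · ─ ·           ·    
                                     
7                           R        
Cursor: (0,0)  Trace: No connections 
                                     
                                     
                                     
                                     
                                     


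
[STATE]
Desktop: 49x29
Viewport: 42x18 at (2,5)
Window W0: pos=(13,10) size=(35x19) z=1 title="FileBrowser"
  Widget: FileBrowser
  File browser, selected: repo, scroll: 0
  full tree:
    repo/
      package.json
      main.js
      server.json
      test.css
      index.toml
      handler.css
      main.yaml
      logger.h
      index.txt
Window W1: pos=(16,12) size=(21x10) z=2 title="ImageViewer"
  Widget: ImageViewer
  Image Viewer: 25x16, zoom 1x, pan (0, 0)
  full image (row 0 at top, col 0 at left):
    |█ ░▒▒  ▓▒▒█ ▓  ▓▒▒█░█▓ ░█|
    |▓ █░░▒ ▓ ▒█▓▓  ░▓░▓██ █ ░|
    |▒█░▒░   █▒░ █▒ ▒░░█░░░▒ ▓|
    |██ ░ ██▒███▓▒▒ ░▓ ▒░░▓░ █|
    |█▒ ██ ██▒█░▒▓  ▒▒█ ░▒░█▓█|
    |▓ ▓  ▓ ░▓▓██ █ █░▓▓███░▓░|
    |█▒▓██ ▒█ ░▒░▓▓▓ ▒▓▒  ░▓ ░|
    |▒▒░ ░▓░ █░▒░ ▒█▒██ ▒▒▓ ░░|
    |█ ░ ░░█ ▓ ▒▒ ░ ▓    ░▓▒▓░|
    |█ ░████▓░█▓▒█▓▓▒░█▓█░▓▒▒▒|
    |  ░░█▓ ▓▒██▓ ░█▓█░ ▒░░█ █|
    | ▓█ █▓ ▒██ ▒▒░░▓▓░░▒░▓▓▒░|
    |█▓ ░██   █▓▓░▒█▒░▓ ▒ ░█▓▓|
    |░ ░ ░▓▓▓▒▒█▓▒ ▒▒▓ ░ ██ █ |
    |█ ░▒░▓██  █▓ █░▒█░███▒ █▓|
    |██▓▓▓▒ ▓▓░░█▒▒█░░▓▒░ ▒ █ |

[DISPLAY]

                                          
                                          
                                          
                                          
                                          
           ┏━━━━━━━━━━━━━━━━━━━━━━━━━━━━━━
           ┃ FileBrowser                  
           ┠──┏━━━━━━━━━━━━━━━━━━━┓───────
           ┃> ┃ ImageViewer       ┃       
           ┃  ┠───────────────────┨       
           ┃  ┃█ ░▒▒  ▓▒▒█ ▓  ▓▒▒█┃       
           ┃  ┃▓ █░░▒ ▓ ▒█▓▓  ░▓░▓┃       
           ┃  ┃▒█░▒░   █▒░ █▒ ▒░░█┃       
           ┃  ┃██ ░ ██▒███▓▒▒ ░▓ ▒┃       
           ┃  ┃█▒ ██ ██▒█░▒▓  ▒▒█ ┃       
           ┃  ┃▓ ▓  ▓ ░▓▓██ █ █░▓▓┃       
           ┃  ┗━━━━━━━━━━━━━━━━━━━┛       
           ┃    index.txt                 


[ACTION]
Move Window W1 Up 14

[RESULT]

              ┃▒█░▒░   █▒░ █▒ ▒░░█┃       
              ┃██ ░ ██▒███▓▒▒ ░▓ ▒┃       
              ┃█▒ ██ ██▒█░▒▓  ▒▒█ ┃       
              ┃▓ ▓  ▓ ░▓▓██ █ █░▓▓┃       
              ┗━━━━━━━━━━━━━━━━━━━┛       
           ┏━━━━━━━━━━━━━━━━━━━━━━━━━━━━━━
           ┃ FileBrowser                  
           ┠──────────────────────────────
           ┃> [-] repo/                   
           ┃    package.json              
           ┃    main.js                   
           ┃    server.json               
           ┃    test.css                  
           ┃    index.toml                
           ┃    handler.css               
           ┃    main.yaml                 
           ┃    logger.h                  
           ┃    index.txt                 


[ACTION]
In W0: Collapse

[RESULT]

              ┃▒█░▒░   █▒░ █▒ ▒░░█┃       
              ┃██ ░ ██▒███▓▒▒ ░▓ ▒┃       
              ┃█▒ ██ ██▒█░▒▓  ▒▒█ ┃       
              ┃▓ ▓  ▓ ░▓▓██ █ █░▓▓┃       
              ┗━━━━━━━━━━━━━━━━━━━┛       
           ┏━━━━━━━━━━━━━━━━━━━━━━━━━━━━━━
           ┃ FileBrowser                  
           ┠──────────────────────────────
           ┃> [+] repo/                   
           ┃                              
           ┃                              
           ┃                              
           ┃                              
           ┃                              
           ┃                              
           ┃                              
           ┃                              
           ┃                              


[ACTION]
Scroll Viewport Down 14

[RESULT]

           ┃ FileBrowser                  
           ┠──────────────────────────────
           ┃> [+] repo/                   
           ┃                              
           ┃                              
           ┃                              
           ┃                              
           ┃                              
           ┃                              
           ┃                              
           ┃                              
           ┃                              
           ┃                              
           ┃                              
           ┃                              
           ┃                              
           ┃                              
           ┗━━━━━━━━━━━━━━━━━━━━━━━━━━━━━━


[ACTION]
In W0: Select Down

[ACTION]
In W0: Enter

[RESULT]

           ┃ FileBrowser                  
           ┠──────────────────────────────
           ┃> [-] repo/                   
           ┃    package.json              
           ┃    main.js                   
           ┃    server.json               
           ┃    test.css                  
           ┃    index.toml                
           ┃    handler.css               
           ┃    main.yaml                 
           ┃    logger.h                  
           ┃    index.txt                 
           ┃                              
           ┃                              
           ┃                              
           ┃                              
           ┃                              
           ┗━━━━━━━━━━━━━━━━━━━━━━━━━━━━━━
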